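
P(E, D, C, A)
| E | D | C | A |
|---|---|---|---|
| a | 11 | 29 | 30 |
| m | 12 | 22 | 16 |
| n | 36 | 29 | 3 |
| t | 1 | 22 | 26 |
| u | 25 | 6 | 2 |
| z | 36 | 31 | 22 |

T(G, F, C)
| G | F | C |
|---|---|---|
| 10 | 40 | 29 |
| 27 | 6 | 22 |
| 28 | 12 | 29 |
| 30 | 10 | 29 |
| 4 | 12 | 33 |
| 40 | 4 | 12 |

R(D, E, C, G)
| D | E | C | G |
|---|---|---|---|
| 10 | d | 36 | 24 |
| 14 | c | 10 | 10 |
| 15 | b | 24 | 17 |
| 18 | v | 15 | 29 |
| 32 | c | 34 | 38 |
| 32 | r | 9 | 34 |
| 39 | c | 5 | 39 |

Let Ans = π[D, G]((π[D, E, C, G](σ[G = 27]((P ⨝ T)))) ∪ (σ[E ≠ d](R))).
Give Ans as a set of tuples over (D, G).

Joining P and T on C yields {(a, 11, 29, 30, 10, 40), (a, 11, 29, 30, 28, 12), (a, 11, 29, 30, 30, 10), (m, 12, 22, 16, 27, 6), (n, 36, 29, 3, 10, 40), (n, 36, 29, 3, 28, 12), (n, 36, 29, 3, 30, 10), (t, 1, 22, 26, 27, 6)}.
σ[G = 27]: keep tuples satisfying G = 27 → {(m, 12, 22, 16, 27, 6), (t, 1, 22, 26, 27, 6)}
Projecting to D, E, C, G: {(1, t, 22, 27), (12, m, 22, 27)}
σ[E ≠ d]: keep tuples satisfying E ≠ d → {(14, c, 10, 10), (15, b, 24, 17), (18, v, 15, 29), (32, c, 34, 38), (32, r, 9, 34), (39, c, 5, 39)}
Set union of the two operands is {(1, t, 22, 27), (12, m, 22, 27), (14, c, 10, 10), (15, b, 24, 17), (18, v, 15, 29), (32, c, 34, 38), (32, r, 9, 34), (39, c, 5, 39)}.
Projecting to D, G: {(1, 27), (12, 27), (14, 10), (15, 17), (18, 29), (32, 34), (32, 38), (39, 39)}

{(1, 27), (12, 27), (14, 10), (15, 17), (18, 29), (32, 34), (32, 38), (39, 39)}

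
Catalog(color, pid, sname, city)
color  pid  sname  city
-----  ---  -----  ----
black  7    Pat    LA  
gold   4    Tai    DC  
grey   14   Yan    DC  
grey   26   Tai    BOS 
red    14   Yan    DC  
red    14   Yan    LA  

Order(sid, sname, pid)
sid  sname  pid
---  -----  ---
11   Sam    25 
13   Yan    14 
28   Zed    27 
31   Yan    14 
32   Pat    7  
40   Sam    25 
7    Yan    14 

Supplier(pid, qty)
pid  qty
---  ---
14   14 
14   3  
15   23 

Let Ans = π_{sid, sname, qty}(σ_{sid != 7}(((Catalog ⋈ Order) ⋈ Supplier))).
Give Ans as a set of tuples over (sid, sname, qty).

{(13, Yan, 14), (13, Yan, 3), (31, Yan, 14), (31, Yan, 3)}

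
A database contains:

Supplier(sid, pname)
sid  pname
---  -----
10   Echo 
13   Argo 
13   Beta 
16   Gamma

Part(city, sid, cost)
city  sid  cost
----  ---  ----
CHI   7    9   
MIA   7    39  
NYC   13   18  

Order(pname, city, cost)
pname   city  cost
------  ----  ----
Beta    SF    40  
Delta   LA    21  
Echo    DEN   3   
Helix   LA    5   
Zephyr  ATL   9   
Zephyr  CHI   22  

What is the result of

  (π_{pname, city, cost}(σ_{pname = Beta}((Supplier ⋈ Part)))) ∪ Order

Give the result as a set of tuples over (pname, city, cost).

Natural join on sid: {(13, Argo, NYC, 18), (13, Beta, NYC, 18)}
Apply σ_{pname = Beta}; surviving tuples: {(13, Beta, NYC, 18)}
π_{pname, city, cost} gives {(Beta, NYC, 18)}.
Set union of the two operands is {(Beta, NYC, 18), (Beta, SF, 40), (Delta, LA, 21), (Echo, DEN, 3), (Helix, LA, 5), (Zephyr, ATL, 9), (Zephyr, CHI, 22)}.

{(Beta, NYC, 18), (Beta, SF, 40), (Delta, LA, 21), (Echo, DEN, 3), (Helix, LA, 5), (Zephyr, ATL, 9), (Zephyr, CHI, 22)}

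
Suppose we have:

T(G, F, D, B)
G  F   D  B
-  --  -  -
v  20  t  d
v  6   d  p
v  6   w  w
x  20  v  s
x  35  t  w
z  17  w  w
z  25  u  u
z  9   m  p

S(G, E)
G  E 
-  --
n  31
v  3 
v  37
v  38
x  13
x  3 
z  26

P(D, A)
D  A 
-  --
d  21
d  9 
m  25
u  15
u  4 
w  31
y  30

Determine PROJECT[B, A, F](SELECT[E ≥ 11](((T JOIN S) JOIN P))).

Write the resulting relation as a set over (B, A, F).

T ⋈ S (natural join on G): {(v, 20, t, d, 3), (v, 20, t, d, 37), (v, 20, t, d, 38), (v, 6, d, p, 3), (v, 6, d, p, 37), (v, 6, d, p, 38), (v, 6, w, w, 3), (v, 6, w, w, 37), (v, 6, w, w, 38), (x, 20, v, s, 13), (x, 20, v, s, 3), (x, 35, t, w, 13), (x, 35, t, w, 3), (z, 17, w, w, 26), (z, 25, u, u, 26), (z, 9, m, p, 26)}
(T JOIN S) ⋈ P (natural join on D): {(v, 6, d, p, 3, 21), (v, 6, d, p, 3, 9), (v, 6, d, p, 37, 21), (v, 6, d, p, 37, 9), (v, 6, d, p, 38, 21), (v, 6, d, p, 38, 9), (v, 6, w, w, 3, 31), (v, 6, w, w, 37, 31), (v, 6, w, w, 38, 31), (z, 17, w, w, 26, 31), (z, 25, u, u, 26, 15), (z, 25, u, u, 26, 4), (z, 9, m, p, 26, 25)}
Selection E ≥ 11: {(v, 6, d, p, 37, 21), (v, 6, d, p, 37, 9), (v, 6, d, p, 38, 21), (v, 6, d, p, 38, 9), (v, 6, w, w, 37, 31), (v, 6, w, w, 38, 31), (z, 17, w, w, 26, 31), (z, 25, u, u, 26, 15), (z, 25, u, u, 26, 4), (z, 9, m, p, 26, 25)}
π_{B, A, F} gives {(p, 21, 6), (p, 25, 9), (p, 9, 6), (u, 15, 25), (u, 4, 25), (w, 31, 17), (w, 31, 6)} (3 duplicate(s) eliminated).

{(p, 21, 6), (p, 25, 9), (p, 9, 6), (u, 15, 25), (u, 4, 25), (w, 31, 17), (w, 31, 6)}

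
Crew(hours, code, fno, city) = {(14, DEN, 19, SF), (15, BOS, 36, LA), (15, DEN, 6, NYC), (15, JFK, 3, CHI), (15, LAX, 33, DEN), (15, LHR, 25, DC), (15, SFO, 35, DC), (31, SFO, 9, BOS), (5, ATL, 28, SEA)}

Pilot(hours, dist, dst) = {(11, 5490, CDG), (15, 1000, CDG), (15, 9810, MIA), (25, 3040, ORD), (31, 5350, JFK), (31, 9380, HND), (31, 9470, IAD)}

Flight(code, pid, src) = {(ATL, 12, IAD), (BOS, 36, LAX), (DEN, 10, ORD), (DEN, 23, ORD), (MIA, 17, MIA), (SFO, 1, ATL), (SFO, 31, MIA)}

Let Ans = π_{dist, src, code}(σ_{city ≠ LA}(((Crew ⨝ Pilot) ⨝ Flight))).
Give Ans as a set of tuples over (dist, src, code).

{(1000, ATL, SFO), (1000, MIA, SFO), (1000, ORD, DEN), (5350, ATL, SFO), (5350, MIA, SFO), (9380, ATL, SFO), (9380, MIA, SFO), (9470, ATL, SFO), (9470, MIA, SFO), (9810, ATL, SFO), (9810, MIA, SFO), (9810, ORD, DEN)}

Natural join on hours: {(15, BOS, 36, LA, 1000, CDG), (15, BOS, 36, LA, 9810, MIA), (15, DEN, 6, NYC, 1000, CDG), (15, DEN, 6, NYC, 9810, MIA), (15, JFK, 3, CHI, 1000, CDG), (15, JFK, 3, CHI, 9810, MIA), (15, LAX, 33, DEN, 1000, CDG), (15, LAX, 33, DEN, 9810, MIA), (15, LHR, 25, DC, 1000, CDG), (15, LHR, 25, DC, 9810, MIA), (15, SFO, 35, DC, 1000, CDG), (15, SFO, 35, DC, 9810, MIA), (31, SFO, 9, BOS, 5350, JFK), (31, SFO, 9, BOS, 9380, HND), (31, SFO, 9, BOS, 9470, IAD)}
Natural join on code: {(15, BOS, 36, LA, 1000, CDG, 36, LAX), (15, BOS, 36, LA, 9810, MIA, 36, LAX), (15, DEN, 6, NYC, 1000, CDG, 10, ORD), (15, DEN, 6, NYC, 1000, CDG, 23, ORD), (15, DEN, 6, NYC, 9810, MIA, 10, ORD), (15, DEN, 6, NYC, 9810, MIA, 23, ORD), (15, SFO, 35, DC, 1000, CDG, 1, ATL), (15, SFO, 35, DC, 1000, CDG, 31, MIA), (15, SFO, 35, DC, 9810, MIA, 1, ATL), (15, SFO, 35, DC, 9810, MIA, 31, MIA), (31, SFO, 9, BOS, 5350, JFK, 1, ATL), (31, SFO, 9, BOS, 5350, JFK, 31, MIA), (31, SFO, 9, BOS, 9380, HND, 1, ATL), (31, SFO, 9, BOS, 9380, HND, 31, MIA), (31, SFO, 9, BOS, 9470, IAD, 1, ATL), (31, SFO, 9, BOS, 9470, IAD, 31, MIA)}
Filtering on city ≠ LA leaves {(15, DEN, 6, NYC, 1000, CDG, 10, ORD), (15, DEN, 6, NYC, 1000, CDG, 23, ORD), (15, DEN, 6, NYC, 9810, MIA, 10, ORD), (15, DEN, 6, NYC, 9810, MIA, 23, ORD), (15, SFO, 35, DC, 1000, CDG, 1, ATL), (15, SFO, 35, DC, 1000, CDG, 31, MIA), (15, SFO, 35, DC, 9810, MIA, 1, ATL), (15, SFO, 35, DC, 9810, MIA, 31, MIA), (31, SFO, 9, BOS, 5350, JFK, 1, ATL), (31, SFO, 9, BOS, 5350, JFK, 31, MIA), (31, SFO, 9, BOS, 9380, HND, 1, ATL), (31, SFO, 9, BOS, 9380, HND, 31, MIA), (31, SFO, 9, BOS, 9470, IAD, 1, ATL), (31, SFO, 9, BOS, 9470, IAD, 31, MIA)}.
π[dist, src, code]: project onto (dist, src, code) (2 duplicate(s) eliminated) → {(1000, ATL, SFO), (1000, MIA, SFO), (1000, ORD, DEN), (5350, ATL, SFO), (5350, MIA, SFO), (9380, ATL, SFO), (9380, MIA, SFO), (9470, ATL, SFO), (9470, MIA, SFO), (9810, ATL, SFO), (9810, MIA, SFO), (9810, ORD, DEN)}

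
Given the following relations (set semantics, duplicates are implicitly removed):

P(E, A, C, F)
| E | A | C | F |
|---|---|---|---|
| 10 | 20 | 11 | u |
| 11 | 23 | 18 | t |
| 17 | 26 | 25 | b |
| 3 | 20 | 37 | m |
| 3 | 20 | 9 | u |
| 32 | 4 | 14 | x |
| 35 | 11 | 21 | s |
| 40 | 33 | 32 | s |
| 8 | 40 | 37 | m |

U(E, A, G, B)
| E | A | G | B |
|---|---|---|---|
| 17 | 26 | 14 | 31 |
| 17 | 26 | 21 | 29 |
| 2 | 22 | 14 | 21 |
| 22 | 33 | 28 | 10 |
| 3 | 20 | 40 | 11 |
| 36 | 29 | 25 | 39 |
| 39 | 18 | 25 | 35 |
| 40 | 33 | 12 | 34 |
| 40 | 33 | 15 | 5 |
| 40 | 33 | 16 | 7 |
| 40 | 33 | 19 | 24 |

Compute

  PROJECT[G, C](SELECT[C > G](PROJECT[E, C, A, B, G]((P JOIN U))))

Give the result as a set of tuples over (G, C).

Joining P and U on E, A yields {(17, 26, 25, b, 14, 31), (17, 26, 25, b, 21, 29), (3, 20, 37, m, 40, 11), (3, 20, 9, u, 40, 11), (40, 33, 32, s, 12, 34), (40, 33, 32, s, 15, 5), (40, 33, 32, s, 16, 7), (40, 33, 32, s, 19, 24)}.
Projecting to E, C, A, B, G: {(17, 25, 26, 29, 21), (17, 25, 26, 31, 14), (3, 37, 20, 11, 40), (3, 9, 20, 11, 40), (40, 32, 33, 24, 19), (40, 32, 33, 34, 12), (40, 32, 33, 5, 15), (40, 32, 33, 7, 16)}
Selection C > G: {(17, 25, 26, 29, 21), (17, 25, 26, 31, 14), (40, 32, 33, 24, 19), (40, 32, 33, 34, 12), (40, 32, 33, 5, 15), (40, 32, 33, 7, 16)}
Projecting to G, C: {(12, 32), (14, 25), (15, 32), (16, 32), (19, 32), (21, 25)}

{(12, 32), (14, 25), (15, 32), (16, 32), (19, 32), (21, 25)}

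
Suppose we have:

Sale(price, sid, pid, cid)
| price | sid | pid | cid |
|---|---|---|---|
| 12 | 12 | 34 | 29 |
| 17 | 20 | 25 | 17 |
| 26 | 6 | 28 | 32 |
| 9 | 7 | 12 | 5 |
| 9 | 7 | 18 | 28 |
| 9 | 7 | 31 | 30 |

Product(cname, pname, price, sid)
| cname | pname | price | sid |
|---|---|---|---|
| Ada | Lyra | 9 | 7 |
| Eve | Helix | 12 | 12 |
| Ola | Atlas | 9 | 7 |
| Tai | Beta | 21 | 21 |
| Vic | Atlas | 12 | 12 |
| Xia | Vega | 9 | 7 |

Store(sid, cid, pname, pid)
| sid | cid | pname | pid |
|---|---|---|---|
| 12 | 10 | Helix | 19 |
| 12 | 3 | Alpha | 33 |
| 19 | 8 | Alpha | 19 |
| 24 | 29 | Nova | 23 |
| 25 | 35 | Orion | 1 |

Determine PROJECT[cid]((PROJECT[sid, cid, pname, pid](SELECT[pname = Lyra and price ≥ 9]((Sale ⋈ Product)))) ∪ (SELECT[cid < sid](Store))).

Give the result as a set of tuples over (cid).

{10, 28, 3, 30, 5, 8}

Joining Sale and Product on price, sid yields {(12, 12, 34, 29, Eve, Helix), (12, 12, 34, 29, Vic, Atlas), (9, 7, 12, 5, Ada, Lyra), (9, 7, 12, 5, Ola, Atlas), (9, 7, 12, 5, Xia, Vega), (9, 7, 18, 28, Ada, Lyra), (9, 7, 18, 28, Ola, Atlas), (9, 7, 18, 28, Xia, Vega), (9, 7, 31, 30, Ada, Lyra), (9, 7, 31, 30, Ola, Atlas), (9, 7, 31, 30, Xia, Vega)}.
Filtering on pname = Lyra and price ≥ 9 leaves {(9, 7, 12, 5, Ada, Lyra), (9, 7, 18, 28, Ada, Lyra), (9, 7, 31, 30, Ada, Lyra)}.
π_{sid, cid, pname, pid} gives {(7, 28, Lyra, 18), (7, 30, Lyra, 31), (7, 5, Lyra, 12)}.
Filtering on cid < sid leaves {(12, 10, Helix, 19), (12, 3, Alpha, 33), (19, 8, Alpha, 19)}.
Union: {(7, 28, Lyra, 18), (7, 30, Lyra, 31), (7, 5, Lyra, 12)} with {(12, 10, Helix, 19), (12, 3, Alpha, 33), (19, 8, Alpha, 19)} → {(12, 10, Helix, 19), (12, 3, Alpha, 33), (19, 8, Alpha, 19), (7, 28, Lyra, 18), (7, 30, Lyra, 31), (7, 5, Lyra, 12)}
π_{cid} gives {10, 28, 3, 30, 5, 8}.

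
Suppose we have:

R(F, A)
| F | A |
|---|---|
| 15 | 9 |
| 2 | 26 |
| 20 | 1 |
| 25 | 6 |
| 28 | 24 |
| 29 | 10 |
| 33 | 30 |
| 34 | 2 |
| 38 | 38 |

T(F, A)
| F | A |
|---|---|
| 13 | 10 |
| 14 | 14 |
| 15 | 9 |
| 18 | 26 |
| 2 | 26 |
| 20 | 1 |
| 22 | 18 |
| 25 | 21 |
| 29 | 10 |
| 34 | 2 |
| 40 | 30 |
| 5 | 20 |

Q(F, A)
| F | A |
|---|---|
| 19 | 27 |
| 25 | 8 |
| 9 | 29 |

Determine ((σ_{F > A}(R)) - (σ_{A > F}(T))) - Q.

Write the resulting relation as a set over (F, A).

{(15, 9), (20, 1), (25, 6), (28, 24), (29, 10), (33, 30), (34, 2)}

Apply σ_{F > A}; surviving tuples: {(15, 9), (20, 1), (25, 6), (28, 24), (29, 10), (33, 30), (34, 2)}
Apply σ_{A > F}; surviving tuples: {(18, 26), (2, 26), (5, 20)}
Difference: {(15, 9), (20, 1), (25, 6), (28, 24), (29, 10), (33, 30), (34, 2)} with {(18, 26), (2, 26), (5, 20)} → {(15, 9), (20, 1), (25, 6), (28, 24), (29, 10), (33, 30), (34, 2)}
Difference: {(15, 9), (20, 1), (25, 6), (28, 24), (29, 10), (33, 30), (34, 2)} with {(19, 27), (25, 8), (9, 29)} → {(15, 9), (20, 1), (25, 6), (28, 24), (29, 10), (33, 30), (34, 2)}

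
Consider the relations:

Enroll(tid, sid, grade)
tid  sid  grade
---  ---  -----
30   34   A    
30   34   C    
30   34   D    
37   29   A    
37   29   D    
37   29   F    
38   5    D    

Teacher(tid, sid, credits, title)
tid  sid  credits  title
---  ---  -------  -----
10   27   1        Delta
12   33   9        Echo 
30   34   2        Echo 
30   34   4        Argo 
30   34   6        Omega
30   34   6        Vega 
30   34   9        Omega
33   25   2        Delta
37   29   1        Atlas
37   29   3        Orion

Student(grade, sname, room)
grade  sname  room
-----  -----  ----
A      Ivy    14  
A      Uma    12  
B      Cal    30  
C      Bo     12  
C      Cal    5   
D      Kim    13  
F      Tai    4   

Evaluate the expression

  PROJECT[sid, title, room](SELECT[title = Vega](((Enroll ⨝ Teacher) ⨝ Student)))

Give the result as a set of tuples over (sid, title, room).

Natural join on tid, sid: {(30, 34, A, 2, Echo), (30, 34, A, 4, Argo), (30, 34, A, 6, Omega), (30, 34, A, 6, Vega), (30, 34, A, 9, Omega), (30, 34, C, 2, Echo), (30, 34, C, 4, Argo), (30, 34, C, 6, Omega), (30, 34, C, 6, Vega), (30, 34, C, 9, Omega), (30, 34, D, 2, Echo), (30, 34, D, 4, Argo), (30, 34, D, 6, Omega), (30, 34, D, 6, Vega), (30, 34, D, 9, Omega), (37, 29, A, 1, Atlas), (37, 29, A, 3, Orion), (37, 29, D, 1, Atlas), (37, 29, D, 3, Orion), (37, 29, F, 1, Atlas), (37, 29, F, 3, Orion)}
Natural join on grade: {(30, 34, A, 2, Echo, Ivy, 14), (30, 34, A, 2, Echo, Uma, 12), (30, 34, A, 4, Argo, Ivy, 14), (30, 34, A, 4, Argo, Uma, 12), (30, 34, A, 6, Omega, Ivy, 14), (30, 34, A, 6, Omega, Uma, 12), (30, 34, A, 6, Vega, Ivy, 14), (30, 34, A, 6, Vega, Uma, 12), (30, 34, A, 9, Omega, Ivy, 14), (30, 34, A, 9, Omega, Uma, 12), (30, 34, C, 2, Echo, Bo, 12), (30, 34, C, 2, Echo, Cal, 5), (30, 34, C, 4, Argo, Bo, 12), (30, 34, C, 4, Argo, Cal, 5), (30, 34, C, 6, Omega, Bo, 12), (30, 34, C, 6, Omega, Cal, 5), (30, 34, C, 6, Vega, Bo, 12), (30, 34, C, 6, Vega, Cal, 5), (30, 34, C, 9, Omega, Bo, 12), (30, 34, C, 9, Omega, Cal, 5), (30, 34, D, 2, Echo, Kim, 13), (30, 34, D, 4, Argo, Kim, 13), (30, 34, D, 6, Omega, Kim, 13), (30, 34, D, 6, Vega, Kim, 13), (30, 34, D, 9, Omega, Kim, 13), (37, 29, A, 1, Atlas, Ivy, 14), (37, 29, A, 1, Atlas, Uma, 12), (37, 29, A, 3, Orion, Ivy, 14), (37, 29, A, 3, Orion, Uma, 12), (37, 29, D, 1, Atlas, Kim, 13), (37, 29, D, 3, Orion, Kim, 13), (37, 29, F, 1, Atlas, Tai, 4), (37, 29, F, 3, Orion, Tai, 4)}
Selection title = Vega: {(30, 34, A, 6, Vega, Ivy, 14), (30, 34, A, 6, Vega, Uma, 12), (30, 34, C, 6, Vega, Bo, 12), (30, 34, C, 6, Vega, Cal, 5), (30, 34, D, 6, Vega, Kim, 13)}
Keep only column(s) sid, title, room (1 duplicate(s) eliminated): {(34, Vega, 12), (34, Vega, 13), (34, Vega, 14), (34, Vega, 5)}

{(34, Vega, 12), (34, Vega, 13), (34, Vega, 14), (34, Vega, 5)}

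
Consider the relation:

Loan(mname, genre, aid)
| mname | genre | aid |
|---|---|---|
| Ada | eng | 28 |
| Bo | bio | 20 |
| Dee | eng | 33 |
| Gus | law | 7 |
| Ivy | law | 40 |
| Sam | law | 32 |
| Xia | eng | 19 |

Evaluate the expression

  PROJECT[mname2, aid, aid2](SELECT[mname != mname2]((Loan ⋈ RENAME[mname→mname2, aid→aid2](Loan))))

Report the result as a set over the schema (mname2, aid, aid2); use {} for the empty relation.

{(Ada, 19, 28), (Ada, 33, 28), (Dee, 19, 33), (Dee, 28, 33), (Gus, 32, 7), (Gus, 40, 7), (Ivy, 32, 40), (Ivy, 7, 40), (Sam, 40, 32), (Sam, 7, 32), (Xia, 28, 19), (Xia, 33, 19)}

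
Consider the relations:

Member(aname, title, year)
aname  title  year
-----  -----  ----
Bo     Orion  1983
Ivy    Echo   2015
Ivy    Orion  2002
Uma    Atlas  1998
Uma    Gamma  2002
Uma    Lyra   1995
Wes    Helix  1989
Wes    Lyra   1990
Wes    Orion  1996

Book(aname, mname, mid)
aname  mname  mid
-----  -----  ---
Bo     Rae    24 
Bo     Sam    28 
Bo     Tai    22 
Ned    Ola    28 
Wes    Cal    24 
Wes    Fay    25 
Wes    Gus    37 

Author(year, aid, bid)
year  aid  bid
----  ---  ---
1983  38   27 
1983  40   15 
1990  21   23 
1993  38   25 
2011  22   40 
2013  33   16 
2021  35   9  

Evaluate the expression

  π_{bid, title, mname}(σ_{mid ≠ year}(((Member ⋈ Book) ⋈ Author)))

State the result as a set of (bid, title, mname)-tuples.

Joining Member and Book on aname yields {(Bo, Orion, 1983, Rae, 24), (Bo, Orion, 1983, Sam, 28), (Bo, Orion, 1983, Tai, 22), (Wes, Helix, 1989, Cal, 24), (Wes, Helix, 1989, Fay, 25), (Wes, Helix, 1989, Gus, 37), (Wes, Lyra, 1990, Cal, 24), (Wes, Lyra, 1990, Fay, 25), (Wes, Lyra, 1990, Gus, 37), (Wes, Orion, 1996, Cal, 24), (Wes, Orion, 1996, Fay, 25), (Wes, Orion, 1996, Gus, 37)}.
Joining (Member ⋈ Book) and Author on year yields {(Bo, Orion, 1983, Rae, 24, 38, 27), (Bo, Orion, 1983, Rae, 24, 40, 15), (Bo, Orion, 1983, Sam, 28, 38, 27), (Bo, Orion, 1983, Sam, 28, 40, 15), (Bo, Orion, 1983, Tai, 22, 38, 27), (Bo, Orion, 1983, Tai, 22, 40, 15), (Wes, Lyra, 1990, Cal, 24, 21, 23), (Wes, Lyra, 1990, Fay, 25, 21, 23), (Wes, Lyra, 1990, Gus, 37, 21, 23)}.
σ[mid ≠ year]: keep tuples satisfying mid ≠ year → {(Bo, Orion, 1983, Rae, 24, 38, 27), (Bo, Orion, 1983, Rae, 24, 40, 15), (Bo, Orion, 1983, Sam, 28, 38, 27), (Bo, Orion, 1983, Sam, 28, 40, 15), (Bo, Orion, 1983, Tai, 22, 38, 27), (Bo, Orion, 1983, Tai, 22, 40, 15), (Wes, Lyra, 1990, Cal, 24, 21, 23), (Wes, Lyra, 1990, Fay, 25, 21, 23), (Wes, Lyra, 1990, Gus, 37, 21, 23)}
Projecting to bid, title, mname: {(15, Orion, Rae), (15, Orion, Sam), (15, Orion, Tai), (23, Lyra, Cal), (23, Lyra, Fay), (23, Lyra, Gus), (27, Orion, Rae), (27, Orion, Sam), (27, Orion, Tai)}

{(15, Orion, Rae), (15, Orion, Sam), (15, Orion, Tai), (23, Lyra, Cal), (23, Lyra, Fay), (23, Lyra, Gus), (27, Orion, Rae), (27, Orion, Sam), (27, Orion, Tai)}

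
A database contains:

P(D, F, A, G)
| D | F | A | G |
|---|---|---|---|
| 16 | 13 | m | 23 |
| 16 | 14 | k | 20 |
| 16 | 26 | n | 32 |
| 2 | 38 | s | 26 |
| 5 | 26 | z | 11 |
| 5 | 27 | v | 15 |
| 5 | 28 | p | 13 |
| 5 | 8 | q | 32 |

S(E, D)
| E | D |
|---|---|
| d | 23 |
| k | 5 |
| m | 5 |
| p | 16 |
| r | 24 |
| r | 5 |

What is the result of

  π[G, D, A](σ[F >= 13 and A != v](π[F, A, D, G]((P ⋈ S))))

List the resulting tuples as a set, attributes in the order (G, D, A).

{(11, 5, z), (13, 5, p), (20, 16, k), (23, 16, m), (32, 16, n)}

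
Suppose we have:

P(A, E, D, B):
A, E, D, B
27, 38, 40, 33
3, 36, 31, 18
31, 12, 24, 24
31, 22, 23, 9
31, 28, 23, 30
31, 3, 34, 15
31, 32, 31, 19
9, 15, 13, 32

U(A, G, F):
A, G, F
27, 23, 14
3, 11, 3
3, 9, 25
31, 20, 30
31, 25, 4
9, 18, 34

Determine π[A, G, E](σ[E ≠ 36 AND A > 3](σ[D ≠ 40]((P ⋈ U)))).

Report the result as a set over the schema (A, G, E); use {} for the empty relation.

{(31, 20, 12), (31, 20, 22), (31, 20, 28), (31, 20, 3), (31, 20, 32), (31, 25, 12), (31, 25, 22), (31, 25, 28), (31, 25, 3), (31, 25, 32), (9, 18, 15)}

P ⋈ U (natural join on A): {(27, 38, 40, 33, 23, 14), (3, 36, 31, 18, 11, 3), (3, 36, 31, 18, 9, 25), (31, 12, 24, 24, 20, 30), (31, 12, 24, 24, 25, 4), (31, 22, 23, 9, 20, 30), (31, 22, 23, 9, 25, 4), (31, 28, 23, 30, 20, 30), (31, 28, 23, 30, 25, 4), (31, 3, 34, 15, 20, 30), (31, 3, 34, 15, 25, 4), (31, 32, 31, 19, 20, 30), (31, 32, 31, 19, 25, 4), (9, 15, 13, 32, 18, 34)}
Filtering on D ≠ 40 leaves {(3, 36, 31, 18, 11, 3), (3, 36, 31, 18, 9, 25), (31, 12, 24, 24, 20, 30), (31, 12, 24, 24, 25, 4), (31, 22, 23, 9, 20, 30), (31, 22, 23, 9, 25, 4), (31, 28, 23, 30, 20, 30), (31, 28, 23, 30, 25, 4), (31, 3, 34, 15, 20, 30), (31, 3, 34, 15, 25, 4), (31, 32, 31, 19, 20, 30), (31, 32, 31, 19, 25, 4), (9, 15, 13, 32, 18, 34)}.
Filtering on E ≠ 36 AND A > 3 leaves {(31, 12, 24, 24, 20, 30), (31, 12, 24, 24, 25, 4), (31, 22, 23, 9, 20, 30), (31, 22, 23, 9, 25, 4), (31, 28, 23, 30, 20, 30), (31, 28, 23, 30, 25, 4), (31, 3, 34, 15, 20, 30), (31, 3, 34, 15, 25, 4), (31, 32, 31, 19, 20, 30), (31, 32, 31, 19, 25, 4), (9, 15, 13, 32, 18, 34)}.
Keep only column(s) A, G, E: {(31, 20, 12), (31, 20, 22), (31, 20, 28), (31, 20, 3), (31, 20, 32), (31, 25, 12), (31, 25, 22), (31, 25, 28), (31, 25, 3), (31, 25, 32), (9, 18, 15)}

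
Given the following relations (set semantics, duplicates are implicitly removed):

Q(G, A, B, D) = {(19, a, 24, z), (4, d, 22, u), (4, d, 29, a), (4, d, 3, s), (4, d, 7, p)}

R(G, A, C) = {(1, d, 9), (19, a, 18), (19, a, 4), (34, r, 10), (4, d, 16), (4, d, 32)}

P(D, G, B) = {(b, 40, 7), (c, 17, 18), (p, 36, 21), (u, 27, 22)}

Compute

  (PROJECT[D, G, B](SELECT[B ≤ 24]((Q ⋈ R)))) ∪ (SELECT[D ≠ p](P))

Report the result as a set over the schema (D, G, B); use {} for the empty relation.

{(b, 40, 7), (c, 17, 18), (p, 4, 7), (s, 4, 3), (u, 27, 22), (u, 4, 22), (z, 19, 24)}

Joining Q and R on G, A yields {(19, a, 24, z, 18), (19, a, 24, z, 4), (4, d, 22, u, 16), (4, d, 22, u, 32), (4, d, 29, a, 16), (4, d, 29, a, 32), (4, d, 3, s, 16), (4, d, 3, s, 32), (4, d, 7, p, 16), (4, d, 7, p, 32)}.
σ[B ≤ 24]: keep tuples satisfying B ≤ 24 → {(19, a, 24, z, 18), (19, a, 24, z, 4), (4, d, 22, u, 16), (4, d, 22, u, 32), (4, d, 3, s, 16), (4, d, 3, s, 32), (4, d, 7, p, 16), (4, d, 7, p, 32)}
Keep only column(s) D, G, B (4 duplicate(s) eliminated): {(p, 4, 7), (s, 4, 3), (u, 4, 22), (z, 19, 24)}
σ[D ≠ p]: keep tuples satisfying D ≠ p → {(b, 40, 7), (c, 17, 18), (u, 27, 22)}
Set union of the two operands is {(b, 40, 7), (c, 17, 18), (p, 4, 7), (s, 4, 3), (u, 27, 22), (u, 4, 22), (z, 19, 24)}.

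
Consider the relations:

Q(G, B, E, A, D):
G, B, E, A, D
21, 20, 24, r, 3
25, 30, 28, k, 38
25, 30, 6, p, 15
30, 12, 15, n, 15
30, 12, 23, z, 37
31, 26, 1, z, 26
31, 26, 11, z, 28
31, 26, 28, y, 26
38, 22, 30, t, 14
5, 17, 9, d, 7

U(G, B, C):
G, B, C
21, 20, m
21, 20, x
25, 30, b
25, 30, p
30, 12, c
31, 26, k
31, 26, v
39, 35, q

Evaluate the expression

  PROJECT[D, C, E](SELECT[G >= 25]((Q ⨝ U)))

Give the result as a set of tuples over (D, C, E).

{(15, b, 6), (15, c, 15), (15, p, 6), (26, k, 1), (26, k, 28), (26, v, 1), (26, v, 28), (28, k, 11), (28, v, 11), (37, c, 23), (38, b, 28), (38, p, 28)}

Joining Q and U on G, B yields {(21, 20, 24, r, 3, m), (21, 20, 24, r, 3, x), (25, 30, 28, k, 38, b), (25, 30, 28, k, 38, p), (25, 30, 6, p, 15, b), (25, 30, 6, p, 15, p), (30, 12, 15, n, 15, c), (30, 12, 23, z, 37, c), (31, 26, 1, z, 26, k), (31, 26, 1, z, 26, v), (31, 26, 11, z, 28, k), (31, 26, 11, z, 28, v), (31, 26, 28, y, 26, k), (31, 26, 28, y, 26, v)}.
Filtering on G >= 25 leaves {(25, 30, 28, k, 38, b), (25, 30, 28, k, 38, p), (25, 30, 6, p, 15, b), (25, 30, 6, p, 15, p), (30, 12, 15, n, 15, c), (30, 12, 23, z, 37, c), (31, 26, 1, z, 26, k), (31, 26, 1, z, 26, v), (31, 26, 11, z, 28, k), (31, 26, 11, z, 28, v), (31, 26, 28, y, 26, k), (31, 26, 28, y, 26, v)}.
Projecting to D, C, E: {(15, b, 6), (15, c, 15), (15, p, 6), (26, k, 1), (26, k, 28), (26, v, 1), (26, v, 28), (28, k, 11), (28, v, 11), (37, c, 23), (38, b, 28), (38, p, 28)}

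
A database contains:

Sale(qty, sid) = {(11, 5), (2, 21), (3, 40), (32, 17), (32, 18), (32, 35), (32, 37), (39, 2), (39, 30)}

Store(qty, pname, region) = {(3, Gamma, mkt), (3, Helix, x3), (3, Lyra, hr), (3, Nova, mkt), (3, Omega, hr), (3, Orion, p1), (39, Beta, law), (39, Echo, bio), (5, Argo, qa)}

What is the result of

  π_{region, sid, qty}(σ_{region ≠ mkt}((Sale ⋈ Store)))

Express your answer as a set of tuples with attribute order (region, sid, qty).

{(bio, 2, 39), (bio, 30, 39), (hr, 40, 3), (law, 2, 39), (law, 30, 39), (p1, 40, 3), (x3, 40, 3)}

Sale ⋈ Store (natural join on qty): {(3, 40, Gamma, mkt), (3, 40, Helix, x3), (3, 40, Lyra, hr), (3, 40, Nova, mkt), (3, 40, Omega, hr), (3, 40, Orion, p1), (39, 2, Beta, law), (39, 2, Echo, bio), (39, 30, Beta, law), (39, 30, Echo, bio)}
σ[region ≠ mkt]: keep tuples satisfying region ≠ mkt → {(3, 40, Helix, x3), (3, 40, Lyra, hr), (3, 40, Omega, hr), (3, 40, Orion, p1), (39, 2, Beta, law), (39, 2, Echo, bio), (39, 30, Beta, law), (39, 30, Echo, bio)}
Projecting to region, sid, qty (1 duplicate(s) eliminated): {(bio, 2, 39), (bio, 30, 39), (hr, 40, 3), (law, 2, 39), (law, 30, 39), (p1, 40, 3), (x3, 40, 3)}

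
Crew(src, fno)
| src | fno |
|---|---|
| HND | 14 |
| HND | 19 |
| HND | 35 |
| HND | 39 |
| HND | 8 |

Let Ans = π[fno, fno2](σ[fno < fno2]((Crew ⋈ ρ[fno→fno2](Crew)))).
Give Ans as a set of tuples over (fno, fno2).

ρ[fno→fno2]: schema becomes (src, fno2); tuples unchanged.
Crew ⋈ ρ[fno→fno2](Crew) (natural join on src): {(HND, 14, 14), (HND, 14, 19), (HND, 14, 35), (HND, 14, 39), (HND, 14, 8), (HND, 19, 14), (HND, 19, 19), (HND, 19, 35), (HND, 19, 39), (HND, 19, 8), (HND, 35, 14), (HND, 35, 19), (HND, 35, 35), (HND, 35, 39), (HND, 35, 8), (HND, 39, 14), (HND, 39, 19), (HND, 39, 35), (HND, 39, 39), (HND, 39, 8), (HND, 8, 14), (HND, 8, 19), (HND, 8, 35), (HND, 8, 39), (HND, 8, 8)}
Filtering on fno < fno2 leaves {(HND, 14, 19), (HND, 14, 35), (HND, 14, 39), (HND, 19, 35), (HND, 19, 39), (HND, 35, 39), (HND, 8, 14), (HND, 8, 19), (HND, 8, 35), (HND, 8, 39)}.
Keep only column(s) fno, fno2: {(14, 19), (14, 35), (14, 39), (19, 35), (19, 39), (35, 39), (8, 14), (8, 19), (8, 35), (8, 39)}

{(14, 19), (14, 35), (14, 39), (19, 35), (19, 39), (35, 39), (8, 14), (8, 19), (8, 35), (8, 39)}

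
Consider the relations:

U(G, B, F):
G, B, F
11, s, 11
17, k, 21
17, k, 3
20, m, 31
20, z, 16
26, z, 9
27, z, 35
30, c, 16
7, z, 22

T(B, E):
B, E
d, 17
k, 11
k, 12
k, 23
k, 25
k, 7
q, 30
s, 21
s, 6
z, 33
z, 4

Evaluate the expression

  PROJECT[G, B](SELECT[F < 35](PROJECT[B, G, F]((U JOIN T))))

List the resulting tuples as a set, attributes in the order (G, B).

Natural join on B: {(11, s, 11, 21), (11, s, 11, 6), (17, k, 21, 11), (17, k, 21, 12), (17, k, 21, 23), (17, k, 21, 25), (17, k, 21, 7), (17, k, 3, 11), (17, k, 3, 12), (17, k, 3, 23), (17, k, 3, 25), (17, k, 3, 7), (20, z, 16, 33), (20, z, 16, 4), (26, z, 9, 33), (26, z, 9, 4), (27, z, 35, 33), (27, z, 35, 4), (7, z, 22, 33), (7, z, 22, 4)}
π_{B, G, F} gives {(k, 17, 21), (k, 17, 3), (s, 11, 11), (z, 20, 16), (z, 26, 9), (z, 27, 35), (z, 7, 22)} (13 duplicate(s) eliminated).
Apply σ_{F < 35}; surviving tuples: {(k, 17, 21), (k, 17, 3), (s, 11, 11), (z, 20, 16), (z, 26, 9), (z, 7, 22)}
π_{G, B} gives {(11, s), (17, k), (20, z), (26, z), (7, z)} (1 duplicate(s) eliminated).

{(11, s), (17, k), (20, z), (26, z), (7, z)}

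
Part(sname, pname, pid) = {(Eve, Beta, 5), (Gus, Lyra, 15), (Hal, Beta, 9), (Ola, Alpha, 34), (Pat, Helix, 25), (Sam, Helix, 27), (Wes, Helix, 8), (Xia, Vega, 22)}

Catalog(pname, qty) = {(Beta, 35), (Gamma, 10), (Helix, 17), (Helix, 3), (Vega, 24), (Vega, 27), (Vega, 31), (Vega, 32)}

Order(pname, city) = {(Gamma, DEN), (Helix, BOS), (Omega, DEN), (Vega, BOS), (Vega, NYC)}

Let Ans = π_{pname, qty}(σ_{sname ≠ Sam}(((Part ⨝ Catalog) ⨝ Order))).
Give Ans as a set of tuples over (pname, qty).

{(Helix, 17), (Helix, 3), (Vega, 24), (Vega, 27), (Vega, 31), (Vega, 32)}

Natural join on pname: {(Eve, Beta, 5, 35), (Hal, Beta, 9, 35), (Pat, Helix, 25, 17), (Pat, Helix, 25, 3), (Sam, Helix, 27, 17), (Sam, Helix, 27, 3), (Wes, Helix, 8, 17), (Wes, Helix, 8, 3), (Xia, Vega, 22, 24), (Xia, Vega, 22, 27), (Xia, Vega, 22, 31), (Xia, Vega, 22, 32)}
Natural join on pname: {(Pat, Helix, 25, 17, BOS), (Pat, Helix, 25, 3, BOS), (Sam, Helix, 27, 17, BOS), (Sam, Helix, 27, 3, BOS), (Wes, Helix, 8, 17, BOS), (Wes, Helix, 8, 3, BOS), (Xia, Vega, 22, 24, BOS), (Xia, Vega, 22, 24, NYC), (Xia, Vega, 22, 27, BOS), (Xia, Vega, 22, 27, NYC), (Xia, Vega, 22, 31, BOS), (Xia, Vega, 22, 31, NYC), (Xia, Vega, 22, 32, BOS), (Xia, Vega, 22, 32, NYC)}
Selection sname ≠ Sam: {(Pat, Helix, 25, 17, BOS), (Pat, Helix, 25, 3, BOS), (Wes, Helix, 8, 17, BOS), (Wes, Helix, 8, 3, BOS), (Xia, Vega, 22, 24, BOS), (Xia, Vega, 22, 24, NYC), (Xia, Vega, 22, 27, BOS), (Xia, Vega, 22, 27, NYC), (Xia, Vega, 22, 31, BOS), (Xia, Vega, 22, 31, NYC), (Xia, Vega, 22, 32, BOS), (Xia, Vega, 22, 32, NYC)}
Keep only column(s) pname, qty (6 duplicate(s) eliminated): {(Helix, 17), (Helix, 3), (Vega, 24), (Vega, 27), (Vega, 31), (Vega, 32)}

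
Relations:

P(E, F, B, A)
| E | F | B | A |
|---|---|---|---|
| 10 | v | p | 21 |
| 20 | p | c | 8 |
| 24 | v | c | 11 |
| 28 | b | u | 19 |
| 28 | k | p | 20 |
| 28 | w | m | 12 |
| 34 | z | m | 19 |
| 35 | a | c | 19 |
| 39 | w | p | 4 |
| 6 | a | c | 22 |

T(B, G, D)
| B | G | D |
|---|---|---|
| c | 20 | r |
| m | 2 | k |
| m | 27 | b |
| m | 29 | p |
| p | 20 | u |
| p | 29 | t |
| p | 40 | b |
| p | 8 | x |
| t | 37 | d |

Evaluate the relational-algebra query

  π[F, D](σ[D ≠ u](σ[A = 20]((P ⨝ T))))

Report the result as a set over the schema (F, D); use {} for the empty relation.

Natural join on B: {(10, v, p, 21, 20, u), (10, v, p, 21, 29, t), (10, v, p, 21, 40, b), (10, v, p, 21, 8, x), (20, p, c, 8, 20, r), (24, v, c, 11, 20, r), (28, k, p, 20, 20, u), (28, k, p, 20, 29, t), (28, k, p, 20, 40, b), (28, k, p, 20, 8, x), (28, w, m, 12, 2, k), (28, w, m, 12, 27, b), (28, w, m, 12, 29, p), (34, z, m, 19, 2, k), (34, z, m, 19, 27, b), (34, z, m, 19, 29, p), (35, a, c, 19, 20, r), (39, w, p, 4, 20, u), (39, w, p, 4, 29, t), (39, w, p, 4, 40, b), (39, w, p, 4, 8, x), (6, a, c, 22, 20, r)}
Filtering on A = 20 leaves {(28, k, p, 20, 20, u), (28, k, p, 20, 29, t), (28, k, p, 20, 40, b), (28, k, p, 20, 8, x)}.
Filtering on D ≠ u leaves {(28, k, p, 20, 29, t), (28, k, p, 20, 40, b), (28, k, p, 20, 8, x)}.
π[F, D]: project onto (F, D) → {(k, b), (k, t), (k, x)}

{(k, b), (k, t), (k, x)}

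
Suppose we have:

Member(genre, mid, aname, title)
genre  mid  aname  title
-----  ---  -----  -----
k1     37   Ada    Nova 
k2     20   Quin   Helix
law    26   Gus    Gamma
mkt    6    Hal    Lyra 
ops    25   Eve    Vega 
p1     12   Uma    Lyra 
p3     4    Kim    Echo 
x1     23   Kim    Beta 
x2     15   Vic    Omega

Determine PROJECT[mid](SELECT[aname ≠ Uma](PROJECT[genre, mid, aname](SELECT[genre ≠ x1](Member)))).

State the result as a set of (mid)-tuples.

{15, 20, 25, 26, 37, 4, 6}

Apply σ_{genre ≠ x1}; surviving tuples: {(k1, 37, Ada, Nova), (k2, 20, Quin, Helix), (law, 26, Gus, Gamma), (mkt, 6, Hal, Lyra), (ops, 25, Eve, Vega), (p1, 12, Uma, Lyra), (p3, 4, Kim, Echo), (x2, 15, Vic, Omega)}
π_{genre, mid, aname} gives {(k1, 37, Ada), (k2, 20, Quin), (law, 26, Gus), (mkt, 6, Hal), (ops, 25, Eve), (p1, 12, Uma), (p3, 4, Kim), (x2, 15, Vic)}.
Apply σ_{aname ≠ Uma}; surviving tuples: {(k1, 37, Ada), (k2, 20, Quin), (law, 26, Gus), (mkt, 6, Hal), (ops, 25, Eve), (p3, 4, Kim), (x2, 15, Vic)}
π_{mid} gives {15, 20, 25, 26, 37, 4, 6}.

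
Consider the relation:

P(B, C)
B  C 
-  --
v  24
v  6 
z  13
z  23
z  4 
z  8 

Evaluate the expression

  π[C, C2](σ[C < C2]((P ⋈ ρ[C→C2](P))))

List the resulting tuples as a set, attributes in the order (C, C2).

ρ[C→C2]: schema becomes (B, C2); tuples unchanged.
Natural join on B: {(v, 24, 24), (v, 24, 6), (v, 6, 24), (v, 6, 6), (z, 13, 13), (z, 13, 23), (z, 13, 4), (z, 13, 8), (z, 23, 13), (z, 23, 23), (z, 23, 4), (z, 23, 8), (z, 4, 13), (z, 4, 23), (z, 4, 4), (z, 4, 8), (z, 8, 13), (z, 8, 23), (z, 8, 4), (z, 8, 8)}
Filtering on C < C2 leaves {(v, 6, 24), (z, 13, 23), (z, 4, 13), (z, 4, 23), (z, 4, 8), (z, 8, 13), (z, 8, 23)}.
Keep only column(s) C, C2: {(13, 23), (4, 13), (4, 23), (4, 8), (6, 24), (8, 13), (8, 23)}

{(13, 23), (4, 13), (4, 23), (4, 8), (6, 24), (8, 13), (8, 23)}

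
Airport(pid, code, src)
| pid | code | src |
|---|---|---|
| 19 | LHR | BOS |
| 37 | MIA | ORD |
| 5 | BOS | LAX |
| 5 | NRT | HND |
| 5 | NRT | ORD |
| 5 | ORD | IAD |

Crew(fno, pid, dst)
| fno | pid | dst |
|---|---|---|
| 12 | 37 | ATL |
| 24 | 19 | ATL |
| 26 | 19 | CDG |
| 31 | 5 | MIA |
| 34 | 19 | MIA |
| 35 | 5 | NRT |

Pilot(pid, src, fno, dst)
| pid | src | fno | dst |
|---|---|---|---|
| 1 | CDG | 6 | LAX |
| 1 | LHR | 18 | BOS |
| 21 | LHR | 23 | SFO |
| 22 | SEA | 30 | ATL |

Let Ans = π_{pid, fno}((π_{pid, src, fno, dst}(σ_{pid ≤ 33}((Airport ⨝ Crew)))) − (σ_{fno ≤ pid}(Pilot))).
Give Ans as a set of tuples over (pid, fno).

{(19, 24), (19, 26), (19, 34), (5, 31), (5, 35)}

Natural join on pid: {(19, LHR, BOS, 24, ATL), (19, LHR, BOS, 26, CDG), (19, LHR, BOS, 34, MIA), (37, MIA, ORD, 12, ATL), (5, BOS, LAX, 31, MIA), (5, BOS, LAX, 35, NRT), (5, NRT, HND, 31, MIA), (5, NRT, HND, 35, NRT), (5, NRT, ORD, 31, MIA), (5, NRT, ORD, 35, NRT), (5, ORD, IAD, 31, MIA), (5, ORD, IAD, 35, NRT)}
Apply σ_{pid ≤ 33}; surviving tuples: {(19, LHR, BOS, 24, ATL), (19, LHR, BOS, 26, CDG), (19, LHR, BOS, 34, MIA), (5, BOS, LAX, 31, MIA), (5, BOS, LAX, 35, NRT), (5, NRT, HND, 31, MIA), (5, NRT, HND, 35, NRT), (5, NRT, ORD, 31, MIA), (5, NRT, ORD, 35, NRT), (5, ORD, IAD, 31, MIA), (5, ORD, IAD, 35, NRT)}
π[pid, src, fno, dst]: project onto (pid, src, fno, dst) → {(19, BOS, 24, ATL), (19, BOS, 26, CDG), (19, BOS, 34, MIA), (5, HND, 31, MIA), (5, HND, 35, NRT), (5, IAD, 31, MIA), (5, IAD, 35, NRT), (5, LAX, 31, MIA), (5, LAX, 35, NRT), (5, ORD, 31, MIA), (5, ORD, 35, NRT)}
Apply σ_{fno ≤ pid}; surviving tuples: {}
Taking the difference: {(19, BOS, 24, ATL), (19, BOS, 26, CDG), (19, BOS, 34, MIA), (5, HND, 31, MIA), (5, HND, 35, NRT), (5, IAD, 31, MIA), (5, IAD, 35, NRT), (5, LAX, 31, MIA), (5, LAX, 35, NRT), (5, ORD, 31, MIA), (5, ORD, 35, NRT)}
π[pid, fno]: project onto (pid, fno) (6 duplicate(s) eliminated) → {(19, 24), (19, 26), (19, 34), (5, 31), (5, 35)}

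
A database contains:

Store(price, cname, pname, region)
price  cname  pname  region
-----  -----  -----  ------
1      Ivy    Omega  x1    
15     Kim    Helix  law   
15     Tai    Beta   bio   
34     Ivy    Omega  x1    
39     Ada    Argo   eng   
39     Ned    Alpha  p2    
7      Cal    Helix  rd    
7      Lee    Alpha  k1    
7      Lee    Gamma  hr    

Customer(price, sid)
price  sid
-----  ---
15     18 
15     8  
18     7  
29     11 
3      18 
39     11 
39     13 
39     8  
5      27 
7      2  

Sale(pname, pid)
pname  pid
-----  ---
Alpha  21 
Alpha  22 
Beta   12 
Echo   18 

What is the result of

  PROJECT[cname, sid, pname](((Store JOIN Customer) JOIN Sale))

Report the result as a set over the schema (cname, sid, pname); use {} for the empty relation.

{(Lee, 2, Alpha), (Ned, 11, Alpha), (Ned, 13, Alpha), (Ned, 8, Alpha), (Tai, 18, Beta), (Tai, 8, Beta)}

Store ⋈ Customer (natural join on price): {(15, Kim, Helix, law, 18), (15, Kim, Helix, law, 8), (15, Tai, Beta, bio, 18), (15, Tai, Beta, bio, 8), (39, Ada, Argo, eng, 11), (39, Ada, Argo, eng, 13), (39, Ada, Argo, eng, 8), (39, Ned, Alpha, p2, 11), (39, Ned, Alpha, p2, 13), (39, Ned, Alpha, p2, 8), (7, Cal, Helix, rd, 2), (7, Lee, Alpha, k1, 2), (7, Lee, Gamma, hr, 2)}
(Store JOIN Customer) ⋈ Sale (natural join on pname): {(15, Tai, Beta, bio, 18, 12), (15, Tai, Beta, bio, 8, 12), (39, Ned, Alpha, p2, 11, 21), (39, Ned, Alpha, p2, 11, 22), (39, Ned, Alpha, p2, 13, 21), (39, Ned, Alpha, p2, 13, 22), (39, Ned, Alpha, p2, 8, 21), (39, Ned, Alpha, p2, 8, 22), (7, Lee, Alpha, k1, 2, 21), (7, Lee, Alpha, k1, 2, 22)}
π[cname, sid, pname]: project onto (cname, sid, pname) (4 duplicate(s) eliminated) → {(Lee, 2, Alpha), (Ned, 11, Alpha), (Ned, 13, Alpha), (Ned, 8, Alpha), (Tai, 18, Beta), (Tai, 8, Beta)}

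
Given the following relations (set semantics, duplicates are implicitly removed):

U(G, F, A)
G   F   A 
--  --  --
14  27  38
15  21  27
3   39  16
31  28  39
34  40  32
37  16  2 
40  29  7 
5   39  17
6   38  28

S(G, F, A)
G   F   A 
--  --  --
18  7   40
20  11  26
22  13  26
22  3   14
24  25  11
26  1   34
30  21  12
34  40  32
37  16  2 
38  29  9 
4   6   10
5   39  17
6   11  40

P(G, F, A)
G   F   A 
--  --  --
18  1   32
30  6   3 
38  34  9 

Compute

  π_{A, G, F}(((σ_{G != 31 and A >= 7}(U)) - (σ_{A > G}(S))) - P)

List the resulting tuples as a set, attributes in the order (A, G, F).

Filtering on G != 31 and A >= 7 leaves {(14, 27, 38), (15, 21, 27), (3, 39, 16), (34, 40, 32), (40, 29, 7), (5, 39, 17), (6, 38, 28)}.
Filtering on A > G leaves {(18, 7, 40), (20, 11, 26), (22, 13, 26), (26, 1, 34), (4, 6, 10), (5, 39, 17), (6, 11, 40)}.
Taking the difference: {(14, 27, 38), (15, 21, 27), (3, 39, 16), (34, 40, 32), (40, 29, 7), (6, 38, 28)}
Taking the difference: {(14, 27, 38), (15, 21, 27), (3, 39, 16), (34, 40, 32), (40, 29, 7), (6, 38, 28)}
π_{A, G, F} gives {(16, 3, 39), (27, 15, 21), (28, 6, 38), (32, 34, 40), (38, 14, 27), (7, 40, 29)}.

{(16, 3, 39), (27, 15, 21), (28, 6, 38), (32, 34, 40), (38, 14, 27), (7, 40, 29)}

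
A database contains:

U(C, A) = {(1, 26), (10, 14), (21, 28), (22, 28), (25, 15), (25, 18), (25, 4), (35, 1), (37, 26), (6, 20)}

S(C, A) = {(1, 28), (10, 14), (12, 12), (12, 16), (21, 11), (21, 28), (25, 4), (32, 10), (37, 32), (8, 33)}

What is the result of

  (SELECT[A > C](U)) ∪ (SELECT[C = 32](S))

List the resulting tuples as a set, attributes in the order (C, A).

{(1, 26), (10, 14), (21, 28), (22, 28), (32, 10), (6, 20)}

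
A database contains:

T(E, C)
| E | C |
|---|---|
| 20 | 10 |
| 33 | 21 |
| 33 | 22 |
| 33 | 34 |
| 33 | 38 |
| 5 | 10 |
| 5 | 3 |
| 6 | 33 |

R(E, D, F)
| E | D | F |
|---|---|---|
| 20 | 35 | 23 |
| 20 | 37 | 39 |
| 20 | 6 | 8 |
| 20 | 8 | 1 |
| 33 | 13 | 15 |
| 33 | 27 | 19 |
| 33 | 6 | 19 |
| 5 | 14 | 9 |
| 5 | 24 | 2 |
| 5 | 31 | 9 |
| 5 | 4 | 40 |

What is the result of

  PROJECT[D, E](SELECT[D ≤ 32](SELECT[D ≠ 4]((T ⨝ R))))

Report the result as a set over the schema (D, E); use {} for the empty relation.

T ⋈ R (natural join on E): {(20, 10, 35, 23), (20, 10, 37, 39), (20, 10, 6, 8), (20, 10, 8, 1), (33, 21, 13, 15), (33, 21, 27, 19), (33, 21, 6, 19), (33, 22, 13, 15), (33, 22, 27, 19), (33, 22, 6, 19), (33, 34, 13, 15), (33, 34, 27, 19), (33, 34, 6, 19), (33, 38, 13, 15), (33, 38, 27, 19), (33, 38, 6, 19), (5, 10, 14, 9), (5, 10, 24, 2), (5, 10, 31, 9), (5, 10, 4, 40), (5, 3, 14, 9), (5, 3, 24, 2), (5, 3, 31, 9), (5, 3, 4, 40)}
Apply σ_{D ≠ 4}; surviving tuples: {(20, 10, 35, 23), (20, 10, 37, 39), (20, 10, 6, 8), (20, 10, 8, 1), (33, 21, 13, 15), (33, 21, 27, 19), (33, 21, 6, 19), (33, 22, 13, 15), (33, 22, 27, 19), (33, 22, 6, 19), (33, 34, 13, 15), (33, 34, 27, 19), (33, 34, 6, 19), (33, 38, 13, 15), (33, 38, 27, 19), (33, 38, 6, 19), (5, 10, 14, 9), (5, 10, 24, 2), (5, 10, 31, 9), (5, 3, 14, 9), (5, 3, 24, 2), (5, 3, 31, 9)}
Apply σ_{D ≤ 32}; surviving tuples: {(20, 10, 6, 8), (20, 10, 8, 1), (33, 21, 13, 15), (33, 21, 27, 19), (33, 21, 6, 19), (33, 22, 13, 15), (33, 22, 27, 19), (33, 22, 6, 19), (33, 34, 13, 15), (33, 34, 27, 19), (33, 34, 6, 19), (33, 38, 13, 15), (33, 38, 27, 19), (33, 38, 6, 19), (5, 10, 14, 9), (5, 10, 24, 2), (5, 10, 31, 9), (5, 3, 14, 9), (5, 3, 24, 2), (5, 3, 31, 9)}
Keep only column(s) D, E (12 duplicate(s) eliminated): {(13, 33), (14, 5), (24, 5), (27, 33), (31, 5), (6, 20), (6, 33), (8, 20)}

{(13, 33), (14, 5), (24, 5), (27, 33), (31, 5), (6, 20), (6, 33), (8, 20)}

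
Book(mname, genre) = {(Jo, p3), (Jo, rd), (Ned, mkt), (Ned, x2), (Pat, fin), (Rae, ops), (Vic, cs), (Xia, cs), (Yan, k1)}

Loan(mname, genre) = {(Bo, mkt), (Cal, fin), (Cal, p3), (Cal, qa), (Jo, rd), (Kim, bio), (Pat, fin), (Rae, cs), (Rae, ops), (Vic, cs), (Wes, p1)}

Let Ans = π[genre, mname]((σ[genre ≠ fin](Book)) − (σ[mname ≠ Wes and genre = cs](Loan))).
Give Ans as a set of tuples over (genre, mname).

{(cs, Xia), (k1, Yan), (mkt, Ned), (ops, Rae), (p3, Jo), (rd, Jo), (x2, Ned)}

Selection genre ≠ fin: {(Jo, p3), (Jo, rd), (Ned, mkt), (Ned, x2), (Rae, ops), (Vic, cs), (Xia, cs), (Yan, k1)}
Selection mname ≠ Wes and genre = cs: {(Rae, cs), (Vic, cs)}
Set difference of the two operands is {(Jo, p3), (Jo, rd), (Ned, mkt), (Ned, x2), (Rae, ops), (Xia, cs), (Yan, k1)}.
π_{genre, mname} gives {(cs, Xia), (k1, Yan), (mkt, Ned), (ops, Rae), (p3, Jo), (rd, Jo), (x2, Ned)}.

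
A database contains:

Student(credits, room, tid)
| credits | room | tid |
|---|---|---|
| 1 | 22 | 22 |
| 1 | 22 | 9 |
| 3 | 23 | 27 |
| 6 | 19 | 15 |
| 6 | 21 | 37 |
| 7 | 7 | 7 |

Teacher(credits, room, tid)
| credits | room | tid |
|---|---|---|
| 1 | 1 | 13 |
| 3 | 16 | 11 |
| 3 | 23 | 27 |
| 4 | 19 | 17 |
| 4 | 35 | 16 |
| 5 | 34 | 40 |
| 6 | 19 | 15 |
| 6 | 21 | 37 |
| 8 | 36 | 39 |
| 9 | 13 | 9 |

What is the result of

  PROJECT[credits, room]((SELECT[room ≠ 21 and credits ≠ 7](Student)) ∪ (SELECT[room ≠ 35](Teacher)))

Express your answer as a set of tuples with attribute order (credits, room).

Selection room ≠ 21 and credits ≠ 7: {(1, 22, 22), (1, 22, 9), (3, 23, 27), (6, 19, 15)}
Selection room ≠ 35: {(1, 1, 13), (3, 16, 11), (3, 23, 27), (4, 19, 17), (5, 34, 40), (6, 19, 15), (6, 21, 37), (8, 36, 39), (9, 13, 9)}
Set union of the two operands is {(1, 1, 13), (1, 22, 22), (1, 22, 9), (3, 16, 11), (3, 23, 27), (4, 19, 17), (5, 34, 40), (6, 19, 15), (6, 21, 37), (8, 36, 39), (9, 13, 9)}.
π[credits, room]: project onto (credits, room) (1 duplicate(s) eliminated) → {(1, 1), (1, 22), (3, 16), (3, 23), (4, 19), (5, 34), (6, 19), (6, 21), (8, 36), (9, 13)}

{(1, 1), (1, 22), (3, 16), (3, 23), (4, 19), (5, 34), (6, 19), (6, 21), (8, 36), (9, 13)}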